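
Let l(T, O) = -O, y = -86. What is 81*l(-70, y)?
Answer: 6966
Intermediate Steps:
81*l(-70, y) = 81*(-1*(-86)) = 81*86 = 6966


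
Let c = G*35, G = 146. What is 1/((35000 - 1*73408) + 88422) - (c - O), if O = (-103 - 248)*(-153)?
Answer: 2430330303/50014 ≈ 48593.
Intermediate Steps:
c = 5110 (c = 146*35 = 5110)
O = 53703 (O = -351*(-153) = 53703)
1/((35000 - 1*73408) + 88422) - (c - O) = 1/((35000 - 1*73408) + 88422) - (5110 - 1*53703) = 1/((35000 - 73408) + 88422) - (5110 - 53703) = 1/(-38408 + 88422) - 1*(-48593) = 1/50014 + 48593 = 2430330303/50014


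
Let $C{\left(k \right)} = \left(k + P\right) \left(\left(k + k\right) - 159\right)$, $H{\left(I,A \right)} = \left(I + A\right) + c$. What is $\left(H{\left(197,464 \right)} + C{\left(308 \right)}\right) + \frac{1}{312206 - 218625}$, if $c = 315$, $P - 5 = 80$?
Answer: $\frac{16898576238}{93581} \approx 1.8058 \cdot 10^{5}$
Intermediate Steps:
$P = 85$ ($P = 5 + 80 = 85$)
$H{\left(I,A \right)} = 315 + A + I$ ($H{\left(I,A \right)} = \left(I + A\right) + 315 = \left(A + I\right) + 315 = 315 + A + I$)
$C{\left(k \right)} = \left(-159 + 2 k\right) \left(85 + k\right)$ ($C{\left(k \right)} = \left(k + 85\right) \left(\left(k + k\right) - 159\right) = \left(85 + k\right) \left(2 k - 159\right) = \left(85 + k\right) \left(-159 + 2 k\right) = \left(-159 + 2 k\right) \left(85 + k\right)$)
$\left(H{\left(197,464 \right)} + C{\left(308 \right)}\right) + \frac{1}{312206 - 218625} = \left(\left(315 + 464 + 197\right) + \left(-13515 + 2 \cdot 308^{2} + 11 \cdot 308\right)\right) + \frac{1}{312206 - 218625} = \left(976 + \left(-13515 + 2 \cdot 94864 + 3388\right)\right) + \frac{1}{93581} = \left(976 + \left(-13515 + 189728 + 3388\right)\right) + \frac{1}{93581} = \left(976 + 179601\right) + \frac{1}{93581} = 180577 + \frac{1}{93581} = \frac{16898576238}{93581}$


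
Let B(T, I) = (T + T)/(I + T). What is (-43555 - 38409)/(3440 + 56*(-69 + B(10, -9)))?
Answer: -20491/174 ≈ -117.76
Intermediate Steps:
B(T, I) = 2*T/(I + T) (B(T, I) = (2*T)/(I + T) = 2*T/(I + T))
(-43555 - 38409)/(3440 + 56*(-69 + B(10, -9))) = (-43555 - 38409)/(3440 + 56*(-69 + 2*10/(-9 + 10))) = -81964/(3440 + 56*(-69 + 2*10/1)) = -81964/(3440 + 56*(-69 + 2*10*1)) = -81964/(3440 + 56*(-69 + 20)) = -81964/(3440 + 56*(-49)) = -81964/(3440 - 2744) = -81964/696 = -81964*1/696 = -20491/174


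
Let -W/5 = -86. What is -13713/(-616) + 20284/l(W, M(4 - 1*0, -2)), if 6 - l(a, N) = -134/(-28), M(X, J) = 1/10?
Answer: 25023191/1496 ≈ 16727.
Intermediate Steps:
W = 430 (W = -5*(-86) = 430)
M(X, J) = ⅒
l(a, N) = 17/14 (l(a, N) = 6 - (-134)/(-28) = 6 - (-134)*(-1)/28 = 6 - 1*67/14 = 6 - 67/14 = 17/14)
-13713/(-616) + 20284/l(W, M(4 - 1*0, -2)) = -13713/(-616) + 20284/(17/14) = -13713*(-1/616) + 20284*(14/17) = 1959/88 + 283976/17 = 25023191/1496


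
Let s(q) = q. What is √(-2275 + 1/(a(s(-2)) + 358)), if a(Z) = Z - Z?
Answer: I*√291572742/358 ≈ 47.697*I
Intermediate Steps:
a(Z) = 0
√(-2275 + 1/(a(s(-2)) + 358)) = √(-2275 + 1/(0 + 358)) = √(-2275 + 1/358) = √(-814449/358) = I*√291572742/358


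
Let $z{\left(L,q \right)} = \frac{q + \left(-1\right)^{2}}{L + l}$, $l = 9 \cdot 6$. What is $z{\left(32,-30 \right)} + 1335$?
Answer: $\frac{114781}{86} \approx 1334.7$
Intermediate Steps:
$l = 54$
$z{\left(L,q \right)} = \frac{1 + q}{54 + L}$ ($z{\left(L,q \right)} = \frac{q + \left(-1\right)^{2}}{L + 54} = \frac{q + 1}{54 + L} = \frac{1 + q}{54 + L}$)
$z{\left(32,-30 \right)} + 1335 = \frac{1 - 30}{54 + 32} + 1335 = \frac{1}{86} \left(-29\right) + 1335 = - \frac{29}{86} + 1335 = \frac{114781}{86}$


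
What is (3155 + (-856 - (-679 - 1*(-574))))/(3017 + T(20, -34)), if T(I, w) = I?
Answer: 2404/3037 ≈ 0.79157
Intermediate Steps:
(3155 + (-856 - (-679 - 1*(-574))))/(3017 + T(20, -34)) = (3155 + (-856 - (-679 - 1*(-574))))/(3017 + 20) = (3155 + (-856 - (-679 + 574)))/3037 = (3155 + (-856 - 1*(-105)))*(1/3037) = (3155 + (-856 + 105))*(1/3037) = (3155 - 751)*(1/3037) = 2404*(1/3037) = 2404/3037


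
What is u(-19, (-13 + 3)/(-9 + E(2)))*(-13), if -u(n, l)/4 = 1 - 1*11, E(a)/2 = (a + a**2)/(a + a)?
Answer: -520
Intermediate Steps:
E(a) = (a + a**2)/a (E(a) = 2*((a + a**2)/(a + a)) = 2*((a + a**2)/((2*a))) = 2*((a + a**2)*(1/(2*a))) = 2*((a + a**2)/(2*a)) = (a + a**2)/a)
u(n, l) = 40 (u(n, l) = -4*(1 - 1*11) = -4*(1 - 11) = -4*(-10) = 40)
u(-19, (-13 + 3)/(-9 + E(2)))*(-13) = 40*(-13) = -520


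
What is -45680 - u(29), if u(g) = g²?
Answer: -46521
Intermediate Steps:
-45680 - u(29) = -45680 - 1*29² = -45680 - 1*841 = -45680 - 841 = -46521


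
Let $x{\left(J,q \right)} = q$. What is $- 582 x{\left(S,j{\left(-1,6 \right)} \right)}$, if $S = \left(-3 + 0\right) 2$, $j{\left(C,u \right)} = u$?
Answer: $-3492$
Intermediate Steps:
$S = -6$ ($S = \left(-3\right) 2 = -6$)
$- 582 x{\left(S,j{\left(-1,6 \right)} \right)} = \left(-582\right) 6 = -3492$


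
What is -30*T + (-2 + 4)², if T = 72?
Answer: -2156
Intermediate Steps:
-30*T + (-2 + 4)² = -30*72 + (-2 + 4)² = -2160 + 2² = -2160 + 4 = -2156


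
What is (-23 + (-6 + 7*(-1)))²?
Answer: 1296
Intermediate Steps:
(-23 + (-6 + 7*(-1)))² = (-23 + (-6 - 7))² = (-23 - 13)² = (-36)² = 1296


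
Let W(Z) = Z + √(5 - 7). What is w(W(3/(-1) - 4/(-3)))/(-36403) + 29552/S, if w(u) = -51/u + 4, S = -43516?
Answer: -269182425/396028237 - 459*I*√2/1565329 ≈ -0.6797 - 0.00041469*I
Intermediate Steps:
W(Z) = Z + I*√2 (W(Z) = Z + √(-2) = Z + I*√2)
w(u) = 4 - 51/u
w(W(3/(-1) - 4/(-3)))/(-36403) + 29552/S = (4 - 51/((3/(-1) - 4/(-3)) + I*√2))/(-36403) + 29552/(-43516) = (4 - 51/((3*(-1) - 4*(-⅓)) + I*√2))*(-1/36403) + 29552*(-1/43516) = (4 - 51/((-3 + 4/3) + I*√2))*(-1/36403) - 7388/10879 = (4 - 51/(-5/3 + I*√2))*(-1/36403) - 7388/10879 = (-4/36403 + 51/(36403*(-5/3 + I*√2))) - 7388/10879 = -268988880/396028237 + 51/(36403*(-5/3 + I*√2))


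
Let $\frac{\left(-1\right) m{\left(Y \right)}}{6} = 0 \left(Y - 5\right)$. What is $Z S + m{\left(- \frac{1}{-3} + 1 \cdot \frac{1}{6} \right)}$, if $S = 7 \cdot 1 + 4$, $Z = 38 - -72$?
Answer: $1210$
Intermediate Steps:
$Z = 110$ ($Z = 38 + 72 = 110$)
$S = 11$ ($S = 7 + 4 = 11$)
$m{\left(Y \right)} = 0$ ($m{\left(Y \right)} = - 6 \cdot 0 \left(Y - 5\right) = - 6 \cdot 0 \left(-5 + Y\right) = \left(-6\right) 0 = 0$)
$Z S + m{\left(- \frac{1}{-3} + 1 \cdot \frac{1}{6} \right)} = 110 \cdot 11 + 0 = 1210 + 0 = 1210$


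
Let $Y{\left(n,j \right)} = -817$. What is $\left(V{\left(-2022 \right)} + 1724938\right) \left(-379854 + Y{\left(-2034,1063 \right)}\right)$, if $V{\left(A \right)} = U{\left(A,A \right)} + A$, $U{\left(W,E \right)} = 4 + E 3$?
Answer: $-653556529034$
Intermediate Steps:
$U{\left(W,E \right)} = 4 + 3 E$
$V{\left(A \right)} = 4 + 4 A$ ($V{\left(A \right)} = \left(4 + 3 A\right) + A = 4 + 4 A$)
$\left(V{\left(-2022 \right)} + 1724938\right) \left(-379854 + Y{\left(-2034,1063 \right)}\right) = \left(\left(4 + 4 \left(-2022\right)\right) + 1724938\right) \left(-379854 - 817\right) = \left(\left(4 - 8088\right) + 1724938\right) \left(-380671\right) = \left(-8084 + 1724938\right) \left(-380671\right) = 1716854 \left(-380671\right) = -653556529034$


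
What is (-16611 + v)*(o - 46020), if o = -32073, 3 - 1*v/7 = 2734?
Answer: 2790106704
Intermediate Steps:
v = -19117 (v = 21 - 7*2734 = 21 - 19138 = -19117)
(-16611 + v)*(o - 46020) = (-16611 - 19117)*(-32073 - 46020) = -35728*(-78093) = 2790106704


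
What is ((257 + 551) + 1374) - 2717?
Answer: -535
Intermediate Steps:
((257 + 551) + 1374) - 2717 = (808 + 1374) - 2717 = 2182 - 2717 = -535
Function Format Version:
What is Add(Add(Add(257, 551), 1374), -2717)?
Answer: -535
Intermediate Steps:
Add(Add(Add(257, 551), 1374), -2717) = Add(Add(808, 1374), -2717) = Add(2182, -2717) = -535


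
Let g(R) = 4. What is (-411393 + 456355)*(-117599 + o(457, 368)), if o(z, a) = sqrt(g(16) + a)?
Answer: -5287486238 + 89924*sqrt(93) ≈ -5.2866e+9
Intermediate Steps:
o(z, a) = sqrt(4 + a)
(-411393 + 456355)*(-117599 + o(457, 368)) = (-411393 + 456355)*(-117599 + sqrt(4 + 368)) = 44962*(-117599 + sqrt(372)) = 44962*(-117599 + 2*sqrt(93)) = -5287486238 + 89924*sqrt(93)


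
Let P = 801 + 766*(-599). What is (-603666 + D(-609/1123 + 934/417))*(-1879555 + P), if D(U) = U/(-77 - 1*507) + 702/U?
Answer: 25547171365449263671734351/18116560688498 ≈ 1.4102e+12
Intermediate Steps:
P = -458033 (P = 801 - 458834 = -458033)
D(U) = 702/U - U/584 (D(U) = U/(-77 - 507) + 702/U = U/(-584) + 702/U = U*(-1/584) + 702/U = -U/584 + 702/U = 702/U - U/584)
(-603666 + D(-609/1123 + 934/417))*(-1879555 + P) = (-603666 + (702/(-609/1123 + 934/417) - (-609/1123 + 934/417)/584))*(-1879555 - 458033) = (-603666 + (702/(-609*1/1123 + 934*(1/417)) - (-609*1/1123 + 934*(1/417))/584))*(-2337588) = (-603666 + (702/(-609/1123 + 934/417) - (-609/1123 + 934/417)/584))*(-2337588) = (-603666 + (702/(794929/468291) - 1/584*794929/468291))*(-2337588) = (-603666 + (702*(468291/794929) - 794929/273481944))*(-2337588) = (-603666 + (328740282/794929 - 794929/273481944))*(-2337588) = (-603666 + 89903899480353167/217398728261976)*(-2337588) = -131146316795513650849/217398728261976*(-2337588) = 25547171365449263671734351/18116560688498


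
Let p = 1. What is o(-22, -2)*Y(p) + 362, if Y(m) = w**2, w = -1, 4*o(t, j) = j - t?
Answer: 367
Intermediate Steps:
o(t, j) = -t/4 + j/4 (o(t, j) = (j - t)/4 = -t/4 + j/4)
Y(m) = 1 (Y(m) = (-1)**2 = 1)
o(-22, -2)*Y(p) + 362 = (-1/4*(-22) + (1/4)*(-2))*1 + 362 = (11/2 - 1/2)*1 + 362 = 5*1 + 362 = 5 + 362 = 367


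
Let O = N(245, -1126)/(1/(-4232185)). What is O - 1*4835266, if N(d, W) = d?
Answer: -1041720591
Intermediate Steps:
O = -1036885325 (O = 245/(1/(-4232185)) = 245/(-1/4232185) = 245*(-4232185) = -1036885325)
O - 1*4835266 = -1036885325 - 1*4835266 = -1036885325 - 4835266 = -1041720591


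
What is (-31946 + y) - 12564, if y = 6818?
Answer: -37692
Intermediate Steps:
(-31946 + y) - 12564 = (-31946 + 6818) - 12564 = -25128 - 12564 = -37692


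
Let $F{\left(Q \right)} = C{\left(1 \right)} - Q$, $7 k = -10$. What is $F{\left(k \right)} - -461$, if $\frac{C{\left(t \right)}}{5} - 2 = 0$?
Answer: $\frac{3307}{7} \approx 472.43$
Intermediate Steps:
$k = - \frac{10}{7}$ ($k = \frac{1}{7} \left(-10\right) = - \frac{10}{7} \approx -1.4286$)
$C{\left(t \right)} = 10$ ($C{\left(t \right)} = 10 + 5 \cdot 0 = 10 + 0 = 10$)
$F{\left(Q \right)} = 10 - Q$
$F{\left(k \right)} - -461 = \left(10 - - \frac{10}{7}\right) - -461 = \left(10 + \frac{10}{7}\right) + 461 = \frac{80}{7} + 461 = \frac{3307}{7}$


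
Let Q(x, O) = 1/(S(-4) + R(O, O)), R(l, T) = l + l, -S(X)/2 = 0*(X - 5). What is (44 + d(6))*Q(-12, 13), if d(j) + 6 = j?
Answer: 22/13 ≈ 1.6923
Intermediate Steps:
S(X) = 0 (S(X) = -0*(X - 5) = -0*(-5 + X) = -2*0 = 0)
R(l, T) = 2*l
d(j) = -6 + j
Q(x, O) = 1/(2*O) (Q(x, O) = 1/(0 + 2*O) = 1/(2*O))
(44 + d(6))*Q(-12, 13) = (44 + (-6 + 6))*((½)/13) = (44 + 0)*((½)*(1/13)) = 44*(1/26) = 22/13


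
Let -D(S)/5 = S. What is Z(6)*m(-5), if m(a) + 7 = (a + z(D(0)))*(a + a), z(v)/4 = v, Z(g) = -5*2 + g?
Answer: -172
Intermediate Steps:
D(S) = -5*S
Z(g) = -10 + g
z(v) = 4*v
m(a) = -7 + 2*a**2 (m(a) = -7 + (a + 4*(-5*0))*(a + a) = -7 + (a + 4*0)*(2*a) = -7 + (a + 0)*(2*a) = -7 + a*(2*a) = -7 + 2*a**2)
Z(6)*m(-5) = (-10 + 6)*(-7 + 2*(-5)**2) = -4*(-7 + 2*25) = -4*(-7 + 50) = -4*43 = -172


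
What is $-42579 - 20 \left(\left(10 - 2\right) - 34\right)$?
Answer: $-42059$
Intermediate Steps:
$-42579 - 20 \left(\left(10 - 2\right) - 34\right) = -42579 - 20 \left(8 - 34\right) = -42579 - -520 = -42579 + 520 = -42059$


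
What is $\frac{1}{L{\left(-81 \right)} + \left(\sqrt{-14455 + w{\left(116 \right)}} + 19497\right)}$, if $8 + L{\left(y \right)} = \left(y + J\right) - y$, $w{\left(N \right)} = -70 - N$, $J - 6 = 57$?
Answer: $\frac{19552}{382295345} - \frac{121 i}{382295345} \approx 5.1144 \cdot 10^{-5} - 3.1651 \cdot 10^{-7} i$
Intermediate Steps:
$J = 63$ ($J = 6 + 57 = 63$)
$L{\left(y \right)} = 55$ ($L{\left(y \right)} = -8 + \left(\left(y + 63\right) - y\right) = -8 + \left(\left(63 + y\right) - y\right) = -8 + 63 = 55$)
$\frac{1}{L{\left(-81 \right)} + \left(\sqrt{-14455 + w{\left(116 \right)}} + 19497\right)} = \frac{1}{55 + \left(\sqrt{-14455 - 186} + 19497\right)} = \frac{1}{55 + \left(\sqrt{-14641} + 19497\right)} = \frac{1}{55 + \left(121 i + 19497\right)} = \frac{1}{55 + \left(19497 + 121 i\right)} = \frac{1}{19552 + 121 i} = \frac{19552 - 121 i}{382295345}$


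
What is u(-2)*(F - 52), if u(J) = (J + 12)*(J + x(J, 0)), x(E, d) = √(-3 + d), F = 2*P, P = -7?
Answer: 1320 - 660*I*√3 ≈ 1320.0 - 1143.2*I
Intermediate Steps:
F = -14 (F = 2*(-7) = -14)
u(J) = (12 + J)*(J + I*√3) (u(J) = (J + 12)*(J + √(-3 + 0)) = (12 + J)*(J + √(-3)) = (12 + J)*(J + I*√3))
u(-2)*(F - 52) = ((-2)² + 12*(-2) + 12*I*√3 + I*(-2)*√3)*(-14 - 52) = (4 - 24 + 12*I*√3 - 2*I*√3)*(-66) = (-20 + 10*I*√3)*(-66) = 1320 - 660*I*√3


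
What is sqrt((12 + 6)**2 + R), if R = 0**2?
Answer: 18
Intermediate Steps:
R = 0
sqrt((12 + 6)**2 + R) = sqrt((12 + 6)**2 + 0) = sqrt(18**2 + 0) = sqrt(324 + 0) = sqrt(324) = 18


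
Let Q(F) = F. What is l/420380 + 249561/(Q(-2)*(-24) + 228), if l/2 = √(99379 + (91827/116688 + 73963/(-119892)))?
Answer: 83187/92 + √8442006712173800645451/61261441835880 ≈ 904.21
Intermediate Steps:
l = √8442006712173800645451/145728726 (l = 2*√(99379 + (91827/116688 + 73963/(-119892))) = 2*√(99379 + (91827*(1/116688) + 73963*(-1/119892))) = 2*√(99379 + (30609/38896 - 73963/119892)) = 2*√(99379 + 198227345/1165829808) = 2*√(115859198716577/1165829808) = 2*(√8442006712173800645451/291457452) = √8442006712173800645451/145728726 ≈ 630.49)
l/420380 + 249561/(Q(-2)*(-24) + 228) = (√8442006712173800645451/145728726)/420380 + 249561/(-2*(-24) + 228) = (√8442006712173800645451/145728726)*(1/420380) + 249561/(48 + 228) = √8442006712173800645451/61261441835880 + 249561/276 = √8442006712173800645451/61261441835880 + 249561*(1/276) = √8442006712173800645451/61261441835880 + 83187/92 = 83187/92 + √8442006712173800645451/61261441835880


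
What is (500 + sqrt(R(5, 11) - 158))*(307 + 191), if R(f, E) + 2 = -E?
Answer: 249000 + 1494*I*sqrt(19) ≈ 2.49e+5 + 6512.2*I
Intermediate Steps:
R(f, E) = -2 - E
(500 + sqrt(R(5, 11) - 158))*(307 + 191) = (500 + sqrt((-2 - 1*11) - 158))*(307 + 191) = (500 + sqrt((-2 - 11) - 158))*498 = (500 + sqrt(-13 - 158))*498 = (500 + sqrt(-171))*498 = (500 + 3*I*sqrt(19))*498 = 249000 + 1494*I*sqrt(19)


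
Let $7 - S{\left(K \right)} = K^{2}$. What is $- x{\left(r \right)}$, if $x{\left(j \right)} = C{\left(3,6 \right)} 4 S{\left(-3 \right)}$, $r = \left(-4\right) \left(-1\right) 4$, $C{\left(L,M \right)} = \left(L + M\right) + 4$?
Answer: $104$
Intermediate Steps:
$S{\left(K \right)} = 7 - K^{2}$
$C{\left(L,M \right)} = 4 + L + M$
$r = 16$ ($r = 4 \cdot 4 = 16$)
$x{\left(j \right)} = -104$ ($x{\left(j \right)} = \left(4 + 3 + 6\right) 4 \left(7 - \left(-3\right)^{2}\right) = 13 \cdot 4 \left(7 - 9\right) = 52 \left(7 - 9\right) = 52 \left(-2\right) = -104$)
$- x{\left(r \right)} = \left(-1\right) \left(-104\right) = 104$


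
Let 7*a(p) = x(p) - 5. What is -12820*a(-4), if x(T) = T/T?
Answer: 51280/7 ≈ 7325.7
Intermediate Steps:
x(T) = 1
a(p) = -4/7 (a(p) = (1 - 5)/7 = (⅐)*(-4) = -4/7)
-12820*a(-4) = -12820*(-4/7) = 51280/7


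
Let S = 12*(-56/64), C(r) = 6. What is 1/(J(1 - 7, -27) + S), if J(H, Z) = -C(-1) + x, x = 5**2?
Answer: 2/17 ≈ 0.11765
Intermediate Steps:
x = 25
J(H, Z) = 19 (J(H, Z) = -1*6 + 25 = -6 + 25 = 19)
S = -21/2 (S = 12*(-56*1/64) = 12*(-7/8) = -21/2 ≈ -10.500)
1/(J(1 - 7, -27) + S) = 1/(19 - 21/2) = 1/(17/2) = 2/17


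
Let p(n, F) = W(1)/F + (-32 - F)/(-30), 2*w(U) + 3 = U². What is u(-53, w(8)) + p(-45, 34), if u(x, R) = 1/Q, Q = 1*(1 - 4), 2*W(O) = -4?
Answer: 461/255 ≈ 1.8078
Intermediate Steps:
W(O) = -2 (W(O) = (½)*(-4) = -2)
w(U) = -3/2 + U²/2
Q = -3 (Q = 1*(-3) = -3)
u(x, R) = -⅓ (u(x, R) = 1/(-3) = -⅓)
p(n, F) = 16/15 - 2/F + F/30 (p(n, F) = -2/F + (-32 - F)/(-30) = -2/F + (-32 - F)*(-1/30) = -2/F + (16/15 + F/30) = 16/15 - 2/F + F/30)
u(-53, w(8)) + p(-45, 34) = -⅓ + (1/30)*(-60 + 34*(32 + 34))/34 = -⅓ + (1/30)*(1/34)*(-60 + 34*66) = -⅓ + (1/30)*(1/34)*(-60 + 2244) = -⅓ + (1/30)*(1/34)*2184 = -⅓ + 182/85 = 461/255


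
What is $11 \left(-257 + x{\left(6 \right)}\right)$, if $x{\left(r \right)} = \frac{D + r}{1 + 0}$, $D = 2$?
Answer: $-2739$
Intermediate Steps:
$x{\left(r \right)} = 2 + r$ ($x{\left(r \right)} = \frac{2 + r}{1 + 0} = \frac{2 + r}{1} = \left(2 + r\right) 1 = 2 + r$)
$11 \left(-257 + x{\left(6 \right)}\right) = 11 \left(-257 + \left(2 + 6\right)\right) = 11 \left(-257 + 8\right) = 11 \left(-249\right) = -2739$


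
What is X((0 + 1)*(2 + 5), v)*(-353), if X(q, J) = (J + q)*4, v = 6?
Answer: -18356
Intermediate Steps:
X(q, J) = 4*J + 4*q
X((0 + 1)*(2 + 5), v)*(-353) = (4*6 + 4*((0 + 1)*(2 + 5)))*(-353) = (24 + 4*(1*7))*(-353) = (24 + 4*7)*(-353) = (24 + 28)*(-353) = 52*(-353) = -18356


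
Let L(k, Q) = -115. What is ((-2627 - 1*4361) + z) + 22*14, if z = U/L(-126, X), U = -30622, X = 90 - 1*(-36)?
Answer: -737578/115 ≈ -6413.7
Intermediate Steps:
X = 126 (X = 90 + 36 = 126)
z = 30622/115 (z = -30622/(-115) = -30622*(-1/115) = 30622/115 ≈ 266.28)
((-2627 - 1*4361) + z) + 22*14 = ((-2627 - 1*4361) + 30622/115) + 22*14 = ((-2627 - 4361) + 30622/115) + 308 = (-6988 + 30622/115) + 308 = -772998/115 + 308 = -737578/115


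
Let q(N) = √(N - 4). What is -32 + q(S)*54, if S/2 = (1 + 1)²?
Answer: 76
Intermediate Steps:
S = 8 (S = 2*(1 + 1)² = 2*2² = 2*4 = 8)
q(N) = √(-4 + N)
-32 + q(S)*54 = -32 + √(-4 + 8)*54 = -32 + √4*54 = -32 + 2*54 = -32 + 108 = 76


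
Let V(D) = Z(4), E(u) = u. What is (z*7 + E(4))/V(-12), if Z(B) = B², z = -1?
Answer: -3/16 ≈ -0.18750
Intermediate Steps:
V(D) = 16 (V(D) = 4² = 16)
(z*7 + E(4))/V(-12) = (-1*7 + 4)/16 = (-7 + 4)*(1/16) = -3*1/16 = -3/16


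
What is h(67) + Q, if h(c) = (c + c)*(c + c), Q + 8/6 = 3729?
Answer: 65051/3 ≈ 21684.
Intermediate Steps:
Q = 11183/3 (Q = -4/3 + 3729 = 11183/3 ≈ 3727.7)
h(c) = 4*c² (h(c) = (2*c)*(2*c) = 4*c²)
h(67) + Q = 4*67² + 11183/3 = 4*4489 + 11183/3 = 17956 + 11183/3 = 65051/3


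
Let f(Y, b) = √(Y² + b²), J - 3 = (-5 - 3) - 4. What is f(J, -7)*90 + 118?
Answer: 118 + 90*√130 ≈ 1144.2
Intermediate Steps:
J = -9 (J = 3 + ((-5 - 3) - 4) = 3 + (-8 - 4) = 3 - 12 = -9)
f(J, -7)*90 + 118 = √((-9)² + (-7)²)*90 + 118 = √(81 + 49)*90 + 118 = √130*90 + 118 = 90*√130 + 118 = 118 + 90*√130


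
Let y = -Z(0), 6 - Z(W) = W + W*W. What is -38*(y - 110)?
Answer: 4408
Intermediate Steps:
Z(W) = 6 - W - W² (Z(W) = 6 - (W + W*W) = 6 - (W + W²) = 6 + (-W - W²) = 6 - W - W²)
y = -6 (y = -(6 - 1*0 - 1*0²) = -(6 + 0 - 1*0) = -(6 + 0 + 0) = -1*6 = -6)
-38*(y - 110) = -38*(-6 - 110) = -38*(-116) = 4408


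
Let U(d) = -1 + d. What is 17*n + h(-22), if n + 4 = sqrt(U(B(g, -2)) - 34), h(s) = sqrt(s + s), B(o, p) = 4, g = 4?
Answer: -68 + 2*I*sqrt(11) + 17*I*sqrt(31) ≈ -68.0 + 101.29*I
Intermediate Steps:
h(s) = sqrt(2)*sqrt(s) (h(s) = sqrt(2*s) = sqrt(2)*sqrt(s))
n = -4 + I*sqrt(31) (n = -4 + sqrt((-1 + 4) - 34) = -4 + sqrt(3 - 34) = -4 + sqrt(-31) = -4 + I*sqrt(31) ≈ -4.0 + 5.5678*I)
17*n + h(-22) = 17*(-4 + I*sqrt(31)) + sqrt(2)*sqrt(-22) = (-68 + 17*I*sqrt(31)) + sqrt(2)*(I*sqrt(22)) = (-68 + 17*I*sqrt(31)) + 2*I*sqrt(11) = -68 + 2*I*sqrt(11) + 17*I*sqrt(31)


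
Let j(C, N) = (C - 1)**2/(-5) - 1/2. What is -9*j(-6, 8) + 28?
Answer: 1207/10 ≈ 120.70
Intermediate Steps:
j(C, N) = -1/2 - (-1 + C)**2/5 (j(C, N) = (-1 + C)**2*(-1/5) - 1*1/2 = -(-1 + C)**2/5 - 1/2 = -1/2 - (-1 + C)**2/5)
-9*j(-6, 8) + 28 = -9*(-1/2 - (-1 - 6)**2/5) + 28 = -9*(-1/2 - 1/5*(-7)**2) + 28 = -9*(-1/2 - 1/5*49) + 28 = -9*(-1/2 - 49/5) + 28 = -9*(-103/10) + 28 = 927/10 + 28 = 1207/10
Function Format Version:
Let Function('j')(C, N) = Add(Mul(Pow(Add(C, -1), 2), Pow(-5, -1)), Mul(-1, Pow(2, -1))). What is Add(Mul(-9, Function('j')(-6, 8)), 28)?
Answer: Rational(1207, 10) ≈ 120.70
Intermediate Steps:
Function('j')(C, N) = Add(Rational(-1, 2), Mul(Rational(-1, 5), Pow(Add(-1, C), 2))) (Function('j')(C, N) = Add(Mul(Pow(Add(-1, C), 2), Rational(-1, 5)), Mul(-1, Rational(1, 2))) = Add(Mul(Rational(-1, 5), Pow(Add(-1, C), 2)), Rational(-1, 2)) = Add(Rational(-1, 2), Mul(Rational(-1, 5), Pow(Add(-1, C), 2))))
Add(Mul(-9, Function('j')(-6, 8)), 28) = Add(Mul(-9, Add(Rational(-1, 2), Mul(Rational(-1, 5), Pow(Add(-1, -6), 2)))), 28) = Add(Mul(-9, Add(Rational(-1, 2), Mul(Rational(-1, 5), Pow(-7, 2)))), 28) = Add(Mul(-9, Add(Rational(-1, 2), Mul(Rational(-1, 5), 49))), 28) = Add(Mul(-9, Add(Rational(-1, 2), Rational(-49, 5))), 28) = Add(Mul(-9, Rational(-103, 10)), 28) = Add(Rational(927, 10), 28) = Rational(1207, 10)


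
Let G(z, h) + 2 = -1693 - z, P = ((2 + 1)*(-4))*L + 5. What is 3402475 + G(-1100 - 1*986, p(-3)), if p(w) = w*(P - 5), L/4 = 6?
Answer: 3402866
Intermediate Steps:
L = 24 (L = 4*6 = 24)
P = -283 (P = ((2 + 1)*(-4))*24 + 5 = (3*(-4))*24 + 5 = -12*24 + 5 = -288 + 5 = -283)
p(w) = -288*w (p(w) = w*(-283 - 5) = w*(-288) = -288*w)
G(z, h) = -1695 - z (G(z, h) = -2 + (-1693 - z) = -1695 - z)
3402475 + G(-1100 - 1*986, p(-3)) = 3402475 + (-1695 - (-1100 - 1*986)) = 3402475 + (-1695 - (-1100 - 986)) = 3402475 + (-1695 - 1*(-2086)) = 3402475 + (-1695 + 2086) = 3402475 + 391 = 3402866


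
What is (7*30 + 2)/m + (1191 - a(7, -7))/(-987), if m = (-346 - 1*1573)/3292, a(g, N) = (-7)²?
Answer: -691022746/1894053 ≈ -364.84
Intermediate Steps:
a(g, N) = 49
m = -1919/3292 (m = (-346 - 1573)*(1/3292) = -1919*1/3292 = -1919/3292 ≈ -0.58293)
(7*30 + 2)/m + (1191 - a(7, -7))/(-987) = (7*30 + 2)/(-1919/3292) + (1191 - 1*49)/(-987) = (210 + 2)*(-3292/1919) + (1191 - 49)*(-1/987) = 212*(-3292/1919) + 1142*(-1/987) = -697904/1919 - 1142/987 = -691022746/1894053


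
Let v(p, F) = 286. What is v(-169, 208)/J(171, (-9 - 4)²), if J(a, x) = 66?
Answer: 13/3 ≈ 4.3333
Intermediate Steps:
v(-169, 208)/J(171, (-9 - 4)²) = 286/66 = 286*(1/66) = 13/3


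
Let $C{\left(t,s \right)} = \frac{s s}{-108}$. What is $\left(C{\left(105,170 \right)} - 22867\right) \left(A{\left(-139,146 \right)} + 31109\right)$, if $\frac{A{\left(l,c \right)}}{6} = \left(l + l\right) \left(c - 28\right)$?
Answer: $\frac{103511223310}{27} \approx 3.8337 \cdot 10^{9}$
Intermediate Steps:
$C{\left(t,s \right)} = - \frac{s^{2}}{108}$ ($C{\left(t,s \right)} = s^{2} \left(- \frac{1}{108}\right) = - \frac{s^{2}}{108}$)
$A{\left(l,c \right)} = 12 l \left(-28 + c\right)$ ($A{\left(l,c \right)} = 6 \left(l + l\right) \left(c - 28\right) = 6 \cdot 2 l \left(-28 + c\right) = 12 l \left(-28 + c\right)$)
$\left(C{\left(105,170 \right)} - 22867\right) \left(A{\left(-139,146 \right)} + 31109\right) = \left(- \frac{170^{2}}{108} - 22867\right) \left(12 \left(-139\right) \left(-28 + 146\right) + 31109\right) = \left(\left(- \frac{1}{108}\right) 28900 - 22867\right) \left(12 \left(-139\right) 118 + 31109\right) = \left(- \frac{7225}{27} - 22867\right) \left(-196824 + 31109\right) = \left(- \frac{624634}{27}\right) \left(-165715\right) = \frac{103511223310}{27}$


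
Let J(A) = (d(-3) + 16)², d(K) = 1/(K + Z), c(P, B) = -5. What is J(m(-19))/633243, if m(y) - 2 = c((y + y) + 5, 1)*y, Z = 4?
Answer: 289/633243 ≈ 0.00045638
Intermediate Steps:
d(K) = 1/(4 + K) (d(K) = 1/(K + 4) = 1/(4 + K))
m(y) = 2 - 5*y
J(A) = 289 (J(A) = (1/(4 - 3) + 16)² = (1/1 + 16)² = (1 + 16)² = 17² = 289)
J(m(-19))/633243 = 289/633243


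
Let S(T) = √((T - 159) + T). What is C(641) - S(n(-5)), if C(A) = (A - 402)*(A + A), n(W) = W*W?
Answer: 306398 - I*√109 ≈ 3.064e+5 - 10.44*I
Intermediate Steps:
n(W) = W²
C(A) = 2*A*(-402 + A) (C(A) = (-402 + A)*(2*A) = 2*A*(-402 + A))
S(T) = √(-159 + 2*T) (S(T) = √((-159 + T) + T) = √(-159 + 2*T))
C(641) - S(n(-5)) = 2*641*(-402 + 641) - √(-159 + 2*(-5)²) = 2*641*239 - √(-159 + 2*25) = 306398 - √(-159 + 50) = 306398 - √(-109) = 306398 - I*√109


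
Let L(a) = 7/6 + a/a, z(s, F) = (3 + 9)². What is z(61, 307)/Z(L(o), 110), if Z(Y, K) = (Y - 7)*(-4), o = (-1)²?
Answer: 216/29 ≈ 7.4483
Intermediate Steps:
o = 1
z(s, F) = 144 (z(s, F) = 12² = 144)
L(a) = 13/6 (L(a) = 7*(⅙) + 1 = 7/6 + 1 = 13/6)
Z(Y, K) = 28 - 4*Y (Z(Y, K) = (-7 + Y)*(-4) = 28 - 4*Y)
z(61, 307)/Z(L(o), 110) = 144/(28 - 4*13/6) = 144/(28 - 26/3) = 144/(58/3) = 144*(3/58) = 216/29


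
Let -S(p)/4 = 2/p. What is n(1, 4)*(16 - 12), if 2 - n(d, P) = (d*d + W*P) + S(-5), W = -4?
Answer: 308/5 ≈ 61.600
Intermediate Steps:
S(p) = -8/p
n(d, P) = 2/5 - d**2 + 4*P (n(d, P) = 2 - ((d*d - 4*P) - 8/(-5)) = 2 - ((d**2 - 4*P) - 8*(-1/5)) = 2 - ((d**2 - 4*P) + 8/5) = 2 - (8/5 + d**2 - 4*P) = 2 + (-8/5 - d**2 + 4*P) = 2/5 - d**2 + 4*P)
n(1, 4)*(16 - 12) = (2/5 - 1*1**2 + 4*4)*(16 - 12) = (2/5 - 1*1 + 16)*4 = (2/5 - 1 + 16)*4 = (77/5)*4 = 308/5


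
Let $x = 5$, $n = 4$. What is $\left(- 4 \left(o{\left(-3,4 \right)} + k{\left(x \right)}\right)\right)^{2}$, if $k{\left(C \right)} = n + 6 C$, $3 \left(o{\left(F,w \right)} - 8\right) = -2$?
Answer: $\frac{246016}{9} \approx 27335.0$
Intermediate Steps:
$o{\left(F,w \right)} = \frac{22}{3}$ ($o{\left(F,w \right)} = 8 + \frac{1}{3} \left(-2\right) = 8 - \frac{2}{3} = \frac{22}{3}$)
$k{\left(C \right)} = 4 + 6 C$
$\left(- 4 \left(o{\left(-3,4 \right)} + k{\left(x \right)}\right)\right)^{2} = \left(- 4 \left(\frac{22}{3} + \left(4 + 6 \cdot 5\right)\right)\right)^{2} = \left(- 4 \left(\frac{22}{3} + \left(4 + 30\right)\right)\right)^{2} = \left(- 4 \left(\frac{22}{3} + 34\right)\right)^{2} = \left(\left(-4\right) \frac{124}{3}\right)^{2} = \left(- \frac{496}{3}\right)^{2} = \frac{246016}{9}$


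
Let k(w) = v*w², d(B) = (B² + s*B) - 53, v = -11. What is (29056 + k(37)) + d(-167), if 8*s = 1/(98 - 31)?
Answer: 22422321/536 ≈ 41833.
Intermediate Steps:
s = 1/536 (s = 1/(8*(98 - 31)) = (⅛)/67 = (⅛)*(1/67) = 1/536 ≈ 0.0018657)
d(B) = -53 + B² + B/536 (d(B) = (B² + B/536) - 53 = -53 + B² + B/536)
k(w) = -11*w²
(29056 + k(37)) + d(-167) = (29056 - 11*37²) + (-53 + (-167)² + (1/536)*(-167)) = (29056 - 11*1369) + (-53 + 27889 - 167/536) = (29056 - 15059) + 14919929/536 = 13997 + 14919929/536 = 22422321/536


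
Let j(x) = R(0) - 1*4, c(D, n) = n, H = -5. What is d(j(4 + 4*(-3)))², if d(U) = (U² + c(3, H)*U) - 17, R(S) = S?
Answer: 361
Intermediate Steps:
j(x) = -4 (j(x) = 0 - 1*4 = 0 - 4 = -4)
d(U) = -17 + U² - 5*U (d(U) = (U² - 5*U) - 17 = -17 + U² - 5*U)
d(j(4 + 4*(-3)))² = (-17 + (-4)² - 5*(-4))² = (-17 + 16 + 20)² = 19² = 361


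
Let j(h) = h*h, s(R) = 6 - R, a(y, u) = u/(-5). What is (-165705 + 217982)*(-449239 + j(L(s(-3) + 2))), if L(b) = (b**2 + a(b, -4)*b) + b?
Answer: -561212362443/25 ≈ -2.2449e+10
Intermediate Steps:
a(y, u) = -u/5 (a(y, u) = u*(-1/5) = -u/5)
L(b) = b**2 + 9*b/5 (L(b) = (b**2 + (-1/5*(-4))*b) + b = (b**2 + 4*b/5) + b = b**2 + 9*b/5)
j(h) = h**2
(-165705 + 217982)*(-449239 + j(L(s(-3) + 2))) = (-165705 + 217982)*(-449239 + (((6 - 1*(-3)) + 2)*(9 + 5*((6 - 1*(-3)) + 2))/5)**2) = 52277*(-449239 + (((6 + 3) + 2)*(9 + 5*((6 + 3) + 2))/5)**2) = 52277*(-449239 + ((9 + 2)*(9 + 5*(9 + 2))/5)**2) = 52277*(-449239 + ((1/5)*11*(9 + 5*11))**2) = 52277*(-449239 + ((1/5)*11*(9 + 55))**2) = 52277*(-449239 + ((1/5)*11*64)**2) = 52277*(-449239 + (704/5)**2) = 52277*(-449239 + 495616/25) = 52277*(-10735359/25) = -561212362443/25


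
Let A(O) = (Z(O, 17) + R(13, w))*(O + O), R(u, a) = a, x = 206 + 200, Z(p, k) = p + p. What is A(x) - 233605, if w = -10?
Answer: 417619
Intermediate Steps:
Z(p, k) = 2*p
x = 406
A(O) = 2*O*(-10 + 2*O) (A(O) = (2*O - 10)*(O + O) = (-10 + 2*O)*(2*O) = 2*O*(-10 + 2*O))
A(x) - 233605 = 4*406*(-5 + 406) - 233605 = 4*406*401 - 233605 = 651224 - 233605 = 417619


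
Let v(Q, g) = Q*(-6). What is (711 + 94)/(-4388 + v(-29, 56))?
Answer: -115/602 ≈ -0.19103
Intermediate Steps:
v(Q, g) = -6*Q
(711 + 94)/(-4388 + v(-29, 56)) = (711 + 94)/(-4388 - 6*(-29)) = 805/(-4388 + 174) = 805/(-4214) = 805*(-1/4214) = -115/602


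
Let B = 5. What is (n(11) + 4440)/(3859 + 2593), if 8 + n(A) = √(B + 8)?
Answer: 1108/1613 + √13/6452 ≈ 0.68748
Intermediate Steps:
n(A) = -8 + √13 (n(A) = -8 + √(5 + 8) = -8 + √13)
(n(11) + 4440)/(3859 + 2593) = ((-8 + √13) + 4440)/(3859 + 2593) = (4432 + √13)/6452 = (4432 + √13)*(1/6452) = 1108/1613 + √13/6452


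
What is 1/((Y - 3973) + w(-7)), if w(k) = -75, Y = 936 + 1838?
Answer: -1/1274 ≈ -0.00078493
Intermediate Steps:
Y = 2774
1/((Y - 3973) + w(-7)) = 1/((2774 - 3973) - 75) = 1/(-1199 - 75) = 1/(-1274) = -1/1274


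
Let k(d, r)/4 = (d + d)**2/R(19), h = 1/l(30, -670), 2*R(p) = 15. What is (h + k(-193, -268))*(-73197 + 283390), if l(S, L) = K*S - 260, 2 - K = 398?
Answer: 608319204182093/36420 ≈ 1.6703e+10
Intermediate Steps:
K = -396 (K = 2 - 1*398 = 2 - 398 = -396)
R(p) = 15/2 (R(p) = (1/2)*15 = 15/2)
l(S, L) = -260 - 396*S (l(S, L) = -396*S - 260 = -260 - 396*S)
h = -1/12140 (h = 1/(-260 - 396*30) = 1/(-260 - 11880) = 1/(-12140) = -1/12140 ≈ -8.2372e-5)
k(d, r) = 32*d**2/15 (k(d, r) = 4*((d + d)**2/(15/2)) = 4*((2*d)**2*(2/15)) = 4*((4*d**2)*(2/15)) = 4*(8*d**2/15) = 32*d**2/15)
(h + k(-193, -268))*(-73197 + 283390) = (-1/12140 + (32/15)*(-193)**2)*(-73197 + 283390) = (-1/12140 + (32/15)*37249)*210193 = (-1/12140 + 1191968/15)*210193 = (2894098301/36420)*210193 = 608319204182093/36420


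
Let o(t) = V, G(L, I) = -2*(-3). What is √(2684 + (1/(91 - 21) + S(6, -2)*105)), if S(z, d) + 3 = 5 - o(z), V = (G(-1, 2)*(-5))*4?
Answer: 3*√8435630/70 ≈ 124.47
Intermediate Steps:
G(L, I) = 6
V = -120 (V = (6*(-5))*4 = -30*4 = -120)
o(t) = -120
S(z, d) = 122 (S(z, d) = -3 + (5 - 1*(-120)) = -3 + (5 + 120) = -3 + 125 = 122)
√(2684 + (1/(91 - 21) + S(6, -2)*105)) = √(2684 + (1/(91 - 21) + 122*105)) = √(2684 + (1/70 + 12810)) = √(2684 + 896701/70) = √(1084581/70) = 3*√8435630/70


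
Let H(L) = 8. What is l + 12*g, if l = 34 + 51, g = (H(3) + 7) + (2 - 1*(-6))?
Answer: 361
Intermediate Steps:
g = 23 (g = (8 + 7) + (2 - 1*(-6)) = 15 + (2 + 6) = 15 + 8 = 23)
l = 85
l + 12*g = 85 + 12*23 = 85 + 276 = 361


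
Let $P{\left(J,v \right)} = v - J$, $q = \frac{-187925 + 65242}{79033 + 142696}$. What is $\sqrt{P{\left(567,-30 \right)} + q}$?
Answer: $\frac{4 i \sqrt{1836122549699}}{221729} \approx 24.445 i$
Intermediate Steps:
$q = - \frac{122683}{221729} \approx -0.5533$
$\sqrt{P{\left(567,-30 \right)} + q} = \sqrt{\left(-30 - 567\right) - \frac{122683}{221729}} = \sqrt{-597 - \frac{122683}{221729}} = \sqrt{- \frac{132494896}{221729}} = \frac{4 i \sqrt{1836122549699}}{221729}$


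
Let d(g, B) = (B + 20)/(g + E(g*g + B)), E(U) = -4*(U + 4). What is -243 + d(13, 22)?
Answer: -186423/767 ≈ -243.05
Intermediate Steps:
E(U) = -16 - 4*U (E(U) = -4*(4 + U) = -16 - 4*U)
d(g, B) = (20 + B)/(-16 + g - 4*B - 4*g²) (d(g, B) = (B + 20)/(g + (-16 - 4*(g*g + B))) = (20 + B)/(g + (-16 - 4*(g² + B))) = (20 + B)/(g + (-16 - 4*(B + g²))) = (20 + B)/(g + (-16 + (-4*B - 4*g²))) = (20 + B)/(g + (-16 - 4*B - 4*g²)) = (20 + B)/(-16 + g - 4*B - 4*g²))
-243 + d(13, 22) = -243 + (-20 - 1*22)/(16 - 1*13 + 4*22 + 4*13²) = -243 + (-20 - 22)/(16 - 13 + 88 + 4*169) = -243 - 42/(16 - 13 + 88 + 676) = -243 - 42/767 = -186423/767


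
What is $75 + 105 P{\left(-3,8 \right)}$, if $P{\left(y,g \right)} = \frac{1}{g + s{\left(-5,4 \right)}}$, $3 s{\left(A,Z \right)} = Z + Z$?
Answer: $\frac{2715}{32} \approx 84.844$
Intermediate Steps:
$s{\left(A,Z \right)} = \frac{2 Z}{3}$ ($s{\left(A,Z \right)} = \frac{Z + Z}{3} = \frac{2 Z}{3}$)
$P{\left(y,g \right)} = \frac{1}{\frac{8}{3} + g}$ ($P{\left(y,g \right)} = \frac{1}{g + \frac{2}{3} \cdot 4} = \frac{1}{g + \frac{8}{3}} = \frac{1}{\frac{8}{3} + g}$)
$75 + 105 P{\left(-3,8 \right)} = 75 + 105 \frac{3}{8 + 3 \cdot 8} = 75 + 105 \frac{3}{8 + 24} = 75 + 105 \cdot \frac{3}{32} = 75 + \frac{315}{32} = \frac{2715}{32}$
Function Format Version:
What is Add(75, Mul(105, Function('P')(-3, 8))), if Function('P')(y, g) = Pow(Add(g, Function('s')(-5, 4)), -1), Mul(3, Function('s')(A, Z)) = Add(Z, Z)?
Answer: Rational(2715, 32) ≈ 84.844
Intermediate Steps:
Function('s')(A, Z) = Mul(Rational(2, 3), Z) (Function('s')(A, Z) = Mul(Rational(1, 3), Add(Z, Z)) = Mul(Rational(1, 3), Mul(2, Z)) = Mul(Rational(2, 3), Z))
Function('P')(y, g) = Pow(Add(Rational(8, 3), g), -1) (Function('P')(y, g) = Pow(Add(g, Mul(Rational(2, 3), 4)), -1) = Pow(Add(g, Rational(8, 3)), -1) = Pow(Add(Rational(8, 3), g), -1))
Add(75, Mul(105, Function('P')(-3, 8))) = Add(75, Mul(105, Mul(3, Pow(Add(8, Mul(3, 8)), -1)))) = Add(75, Mul(105, Mul(3, Pow(Add(8, 24), -1)))) = Add(75, Mul(105, Mul(3, Pow(32, -1)))) = Add(75, Mul(105, Mul(3, Rational(1, 32)))) = Add(75, Mul(105, Rational(3, 32))) = Add(75, Rational(315, 32)) = Rational(2715, 32)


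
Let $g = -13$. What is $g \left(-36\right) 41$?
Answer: $19188$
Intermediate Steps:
$g \left(-36\right) 41 = \left(-13\right) \left(-36\right) 41 = 468 \cdot 41 = 19188$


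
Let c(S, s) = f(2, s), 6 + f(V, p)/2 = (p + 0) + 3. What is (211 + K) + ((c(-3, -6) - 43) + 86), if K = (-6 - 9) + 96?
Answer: 317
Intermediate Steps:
f(V, p) = -6 + 2*p (f(V, p) = -12 + 2*((p + 0) + 3) = -12 + 2*(p + 3) = -12 + 2*(3 + p) = -12 + (6 + 2*p) = -6 + 2*p)
c(S, s) = -6 + 2*s
K = 81 (K = -15 + 96 = 81)
(211 + K) + ((c(-3, -6) - 43) + 86) = (211 + 81) + (((-6 + 2*(-6)) - 43) + 86) = 292 + (((-6 - 12) - 43) + 86) = 292 + ((-18 - 43) + 86) = 292 + (-61 + 86) = 292 + 25 = 317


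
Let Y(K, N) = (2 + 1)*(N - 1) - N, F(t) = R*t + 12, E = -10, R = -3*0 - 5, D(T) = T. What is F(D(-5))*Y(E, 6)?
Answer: 333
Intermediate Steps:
R = -5 (R = 0 - 5 = -5)
F(t) = 12 - 5*t (F(t) = -5*t + 12 = 12 - 5*t)
Y(K, N) = -3 + 2*N (Y(K, N) = 3*(-1 + N) - N = (-3 + 3*N) - N = -3 + 2*N)
F(D(-5))*Y(E, 6) = (12 - 5*(-5))*(-3 + 2*6) = (12 + 25)*(-3 + 12) = 37*9 = 333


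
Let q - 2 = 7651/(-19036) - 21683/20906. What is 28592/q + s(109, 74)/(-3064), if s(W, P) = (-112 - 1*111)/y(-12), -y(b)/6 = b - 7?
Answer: 662420165288151131/12995198953008 ≈ 50974.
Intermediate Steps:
y(b) = 42 - 6*b (y(b) = -6*(b - 7) = -6*(-7 + b) = 42 - 6*b)
q = 111611919/198983308 (q = 2 + (7651/(-19036) - 21683/20906) = 2 + (7651*(-1/19036) - 21683*1/20906) = 2 + (-7651/19036 - 21683/20906) = 2 - 286354697/198983308 = 111611919/198983308 ≈ 0.56091)
s(W, P) = -223/114 (s(W, P) = (-112 - 1*111)/(42 - 6*(-12)) = (-112 - 111)/(42 + 72) = -223/114)
28592/q + s(109, 74)/(-3064) = 28592/(111611919/198983308) - 223/114/(-3064) = 28592*(198983308/111611919) - 223/114*(-1/3064) = 5689330742336/111611919 + 223/349296 = 662420165288151131/12995198953008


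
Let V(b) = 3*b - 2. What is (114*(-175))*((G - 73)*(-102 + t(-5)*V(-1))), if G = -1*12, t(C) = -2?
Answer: -156009000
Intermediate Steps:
G = -12
V(b) = -2 + 3*b
(114*(-175))*((G - 73)*(-102 + t(-5)*V(-1))) = (114*(-175))*((-12 - 73)*(-102 - 2*(-2 + 3*(-1)))) = -(-1695750)*(-102 - 2*(-2 - 3)) = -(-1695750)*(-102 - 2*(-5)) = -(-1695750)*(-102 + 10) = -(-1695750)*(-92) = -19950*7820 = -156009000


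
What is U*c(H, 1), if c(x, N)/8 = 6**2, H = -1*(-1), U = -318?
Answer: -91584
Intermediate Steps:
H = 1
c(x, N) = 288 (c(x, N) = 8*6**2 = 8*36 = 288)
U*c(H, 1) = -318*288 = -91584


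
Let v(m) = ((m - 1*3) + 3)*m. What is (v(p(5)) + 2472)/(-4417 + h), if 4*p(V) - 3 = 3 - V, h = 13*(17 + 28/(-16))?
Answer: -39553/67500 ≈ -0.58597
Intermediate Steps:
h = 793/4 (h = 13*(17 + 28*(-1/16)) = 13*(17 - 7/4) = 13*(61/4) = 793/4 ≈ 198.25)
p(V) = 3/2 - V/4 (p(V) = 3/4 + (3 - V)/4 = 3/4 + (3/4 - V/4) = 3/2 - V/4)
v(m) = m**2 (v(m) = ((m - 3) + 3)*m = ((-3 + m) + 3)*m = m*m = m**2)
(v(p(5)) + 2472)/(-4417 + h) = ((3/2 - 1/4*5)**2 + 2472)/(-4417 + 793/4) = ((3/2 - 5/4)**2 + 2472)/(-16875/4) = ((1/4)**2 + 2472)*(-4/16875) = (1/16 + 2472)*(-4/16875) = (39553/16)*(-4/16875) = -39553/67500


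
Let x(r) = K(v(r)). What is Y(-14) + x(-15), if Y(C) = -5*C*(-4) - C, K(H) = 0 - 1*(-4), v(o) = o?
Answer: -262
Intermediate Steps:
K(H) = 4 (K(H) = 0 + 4 = 4)
x(r) = 4
Y(C) = 19*C (Y(C) = 20*C - C = 19*C)
Y(-14) + x(-15) = 19*(-14) + 4 = -266 + 4 = -262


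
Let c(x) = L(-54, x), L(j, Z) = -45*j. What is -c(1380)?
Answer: -2430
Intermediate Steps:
c(x) = 2430 (c(x) = -45*(-54) = 2430)
-c(1380) = -1*2430 = -2430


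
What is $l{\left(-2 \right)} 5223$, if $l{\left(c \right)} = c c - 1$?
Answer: $15669$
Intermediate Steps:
$l{\left(c \right)} = -1 + c^{2}$ ($l{\left(c \right)} = c^{2} - 1 = -1 + c^{2}$)
$l{\left(-2 \right)} 5223 = \left(-1 + \left(-2\right)^{2}\right) 5223 = \left(-1 + 4\right) 5223 = 3 \cdot 5223 = 15669$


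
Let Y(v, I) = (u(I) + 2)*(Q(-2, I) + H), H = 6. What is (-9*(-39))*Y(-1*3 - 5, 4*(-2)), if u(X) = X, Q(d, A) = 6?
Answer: -25272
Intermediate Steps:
Y(v, I) = 24 + 12*I (Y(v, I) = (I + 2)*(6 + 6) = (2 + I)*12 = 24 + 12*I)
(-9*(-39))*Y(-1*3 - 5, 4*(-2)) = (-9*(-39))*(24 + 12*(4*(-2))) = 351*(24 + 12*(-8)) = 351*(24 - 96) = 351*(-72) = -25272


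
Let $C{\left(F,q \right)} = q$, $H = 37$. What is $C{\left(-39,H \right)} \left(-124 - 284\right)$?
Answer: $-15096$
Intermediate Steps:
$C{\left(-39,H \right)} \left(-124 - 284\right) = 37 \left(-124 - 284\right) = 37 \left(-408\right) = -15096$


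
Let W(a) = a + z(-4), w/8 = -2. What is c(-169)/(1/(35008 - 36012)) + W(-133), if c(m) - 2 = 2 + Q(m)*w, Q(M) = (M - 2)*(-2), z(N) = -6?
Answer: 5489733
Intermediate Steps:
w = -16 (w = 8*(-2) = -16)
Q(M) = 4 - 2*M (Q(M) = (-2 + M)*(-2) = 4 - 2*M)
W(a) = -6 + a (W(a) = a - 6 = -6 + a)
c(m) = -60 + 32*m (c(m) = 2 + (2 + (4 - 2*m)*(-16)) = 2 + (2 + (-64 + 32*m)) = 2 + (-62 + 32*m) = -60 + 32*m)
c(-169)/(1/(35008 - 36012)) + W(-133) = (-60 + 32*(-169))/(1/(35008 - 36012)) + (-6 - 133) = (-60 - 5408)/(1/(-1004)) - 139 = -5468/(-1/1004) - 139 = -5468*(-1004) - 139 = 5489872 - 139 = 5489733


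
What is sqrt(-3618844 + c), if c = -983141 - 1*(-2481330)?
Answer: I*sqrt(2120655) ≈ 1456.2*I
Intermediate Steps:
c = 1498189 (c = -983141 + 2481330 = 1498189)
sqrt(-3618844 + c) = sqrt(-3618844 + 1498189) = sqrt(-2120655) = I*sqrt(2120655)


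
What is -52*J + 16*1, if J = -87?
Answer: 4540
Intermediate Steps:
-52*J + 16*1 = -52*(-87) + 16*1 = 4524 + 16 = 4540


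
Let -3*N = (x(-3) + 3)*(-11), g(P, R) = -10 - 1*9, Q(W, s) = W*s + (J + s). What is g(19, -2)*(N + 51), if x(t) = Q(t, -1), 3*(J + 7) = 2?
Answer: -7885/9 ≈ -876.11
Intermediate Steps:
J = -19/3 (J = -7 + (⅓)*2 = -7 + ⅔ = -19/3 ≈ -6.3333)
Q(W, s) = -19/3 + s + W*s (Q(W, s) = W*s + (-19/3 + s) = -19/3 + s + W*s)
g(P, R) = -19 (g(P, R) = -10 - 9 = -19)
x(t) = -22/3 - t (x(t) = -19/3 - 1 + t*(-1) = -19/3 - 1 - t = -22/3 - t)
N = -44/9 (N = -((-22/3 - 1*(-3)) + 3)*(-11)/3 = -((-22/3 + 3) + 3)*(-11)/3 = -(-13/3 + 3)*(-11)/3 = -(-4)*(-11)/9 = -⅓*44/3 = -44/9 ≈ -4.8889)
g(19, -2)*(N + 51) = -19*(-44/9 + 51) = -19*415/9 = -7885/9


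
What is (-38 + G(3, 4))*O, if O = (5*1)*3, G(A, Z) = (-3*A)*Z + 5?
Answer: -1035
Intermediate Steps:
G(A, Z) = 5 - 3*A*Z (G(A, Z) = -3*A*Z + 5 = 5 - 3*A*Z)
O = 15 (O = 5*3 = 15)
(-38 + G(3, 4))*O = (-38 + (5 - 3*3*4))*15 = (-38 + (5 - 36))*15 = (-38 - 31)*15 = -69*15 = -1035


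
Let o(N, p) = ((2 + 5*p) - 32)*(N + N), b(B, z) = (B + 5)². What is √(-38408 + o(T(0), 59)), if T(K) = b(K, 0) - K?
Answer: I*√25158 ≈ 158.61*I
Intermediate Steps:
b(B, z) = (5 + B)²
T(K) = (5 + K)² - K
o(N, p) = 2*N*(-30 + 5*p) (o(N, p) = (-30 + 5*p)*(2*N) = 2*N*(-30 + 5*p))
√(-38408 + o(T(0), 59)) = √(-38408 + 10*((5 + 0)² - 1*0)*(-6 + 59)) = √(-38408 + 10*(5² + 0)*53) = √(-38408 + 10*(25 + 0)*53) = √(-38408 + 10*25*53) = √(-38408 + 13250) = √(-25158) = I*√25158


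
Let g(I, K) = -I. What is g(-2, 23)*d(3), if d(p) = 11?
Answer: 22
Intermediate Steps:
g(-2, 23)*d(3) = -1*(-2)*11 = 2*11 = 22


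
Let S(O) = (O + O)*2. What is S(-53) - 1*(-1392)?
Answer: 1180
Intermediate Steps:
S(O) = 4*O (S(O) = (2*O)*2 = 4*O)
S(-53) - 1*(-1392) = 4*(-53) - 1*(-1392) = -212 + 1392 = 1180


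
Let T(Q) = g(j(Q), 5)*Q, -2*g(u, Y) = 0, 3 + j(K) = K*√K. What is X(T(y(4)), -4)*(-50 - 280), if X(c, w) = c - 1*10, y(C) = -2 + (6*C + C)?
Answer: 3300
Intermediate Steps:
j(K) = -3 + K^(3/2) (j(K) = -3 + K*√K = -3 + K^(3/2))
g(u, Y) = 0 (g(u, Y) = -½*0 = 0)
y(C) = -2 + 7*C
T(Q) = 0 (T(Q) = 0*Q = 0)
X(c, w) = -10 + c (X(c, w) = c - 10 = -10 + c)
X(T(y(4)), -4)*(-50 - 280) = (-10 + 0)*(-50 - 280) = -10*(-330) = 3300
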